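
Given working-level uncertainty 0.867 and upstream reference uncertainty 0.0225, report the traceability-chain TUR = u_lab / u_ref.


TUR = u_lab / u_ref
= 0.867 / 0.0225
= 38.5333

38.5333


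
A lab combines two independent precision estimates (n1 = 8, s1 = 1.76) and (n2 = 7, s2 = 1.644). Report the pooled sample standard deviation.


s_p = sqrt(((n1-1)*s1^2 + (n2-1)*s2^2) / (n1+n2-2))
numerator = (8-1)*1.76^2 + (7-1)*1.644^2 = 21.6832 + 16.216416 = 37.899616
denominator = 8 + 7 - 2 = 13
s_p^2 = 37.899616 / 13 = 2.9153551
s_p = sqrt(2.9153551) = 1.7074

1.7074


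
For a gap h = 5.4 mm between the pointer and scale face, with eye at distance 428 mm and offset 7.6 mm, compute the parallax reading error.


error = h * offset / d
= 5.4 * 7.6 / 428
= 0.0959

0.0959


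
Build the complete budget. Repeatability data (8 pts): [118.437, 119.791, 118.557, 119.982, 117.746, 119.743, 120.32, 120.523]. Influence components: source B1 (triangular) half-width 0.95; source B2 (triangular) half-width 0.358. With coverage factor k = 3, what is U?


mean = (118.437 + 119.791 + 118.557 + 119.982 + 117.746 + 119.743 + 120.32 + 120.523) / 8 = 119.387375
s = sqrt(sum((x - mean)^2)/(n-1)) = 1.0063542
u_A = s / sqrt(n) = 1.0063542 / sqrt(8) = 0.35579994
u_B1 = 0.95 / sqrt(6) = 0.38783588
u_B2 = 0.358 / sqrt(6) = 0.14615289
uc = sqrt(0.35579994^2 + 0.38783588^2 + 0.14615289^2) = 0.54623341
U = k * uc = 3 * 0.54623341
U = 1.6387

1.6387


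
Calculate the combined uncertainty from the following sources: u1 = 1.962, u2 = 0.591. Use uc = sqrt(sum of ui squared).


uc = sqrt(1.962^2 + 0.591^2)
uc = sqrt(4.198725)
uc = 2.0491

2.0491


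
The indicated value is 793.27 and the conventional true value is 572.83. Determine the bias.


Systematic error = measured - true
= 793.27 - 572.83
= 220.4400

220.4400


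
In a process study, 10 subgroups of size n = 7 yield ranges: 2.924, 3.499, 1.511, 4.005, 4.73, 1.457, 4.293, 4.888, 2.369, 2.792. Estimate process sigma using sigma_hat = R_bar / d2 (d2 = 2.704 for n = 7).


R_bar = (2.924 + 3.499 + 1.511 + 4.005 + 4.73 + 1.457 + 4.293 + 4.888 + 2.369 + 2.792) / 10
R_bar = 32.468 / 10 = 3.2468
sigma_hat = R_bar / d2 = 3.2468 / 2.704 = 1.2007

1.2007


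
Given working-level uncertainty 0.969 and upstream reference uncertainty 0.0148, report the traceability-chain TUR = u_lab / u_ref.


TUR = u_lab / u_ref
= 0.969 / 0.0148
= 65.4730

65.4730


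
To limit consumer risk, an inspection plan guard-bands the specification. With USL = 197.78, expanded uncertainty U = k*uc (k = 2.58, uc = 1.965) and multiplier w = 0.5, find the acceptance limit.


U = k * uc = 2.58 * 1.965 = 5.0697
guard band g = w * U = 0.5 * 5.0697 = 2.53485
AL = USL - g = 197.78 - 2.53485
AL = 195.2451

195.2451


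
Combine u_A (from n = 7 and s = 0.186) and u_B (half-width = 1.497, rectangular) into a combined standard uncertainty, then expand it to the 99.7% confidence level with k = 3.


u_A = s / sqrt(n) = 0.186 / sqrt(7) = 0.070301392
u_B = half_width / sqrt(3) = 1.497 / sqrt(3) = 0.86429335
uc = sqrt(u_A^2 + u_B^2) = sqrt(0.070301392^2 + 0.86429335^2) = 0.86714778
U = k * uc = 3 * 0.86714778
U = 2.6014

2.6014


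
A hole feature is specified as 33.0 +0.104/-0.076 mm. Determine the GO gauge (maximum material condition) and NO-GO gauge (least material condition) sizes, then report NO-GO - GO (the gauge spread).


GO = nominal - lower_tol (smallest hole = maximum material condition)
GO = 33.0 - 0.076 = 32.924
NO-GO = nominal + upper_tol (largest hole = least material condition)
NO-GO = 33.0 + 0.104 = 33.104
spread = NO-GO - GO = 33.104 - 32.924 = 0.1800

0.1800


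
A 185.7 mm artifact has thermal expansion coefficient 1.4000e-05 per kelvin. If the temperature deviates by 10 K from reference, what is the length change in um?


dL = L * alpha * dT
= 185.7 * 1.4000e-05 * 10
= 0.0259980 mm
dL_um = 0.0259980 * 1000 = 25.9980 um

25.9980


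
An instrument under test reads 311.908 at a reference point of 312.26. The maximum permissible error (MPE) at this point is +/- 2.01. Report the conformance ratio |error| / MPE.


e = indication - reference = 311.908 - 312.26 = -0.3520
|e| = 0.3520
ratio = |e| / MPE = 0.3520 / 2.01
ratio = 0.1751

0.1751


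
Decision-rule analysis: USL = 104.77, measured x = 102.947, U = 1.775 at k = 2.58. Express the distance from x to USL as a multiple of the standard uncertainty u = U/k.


u = U / k = 1.775 / 2.58 = 0.6879845
margin = |USL - x| = |104.77 - 102.947| = 1.823
z = margin / u = 1.823 / 0.6879845
z = 2.6498

2.6498


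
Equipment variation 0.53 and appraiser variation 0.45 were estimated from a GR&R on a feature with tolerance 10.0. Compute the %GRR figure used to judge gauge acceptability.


GRR = sqrt(EV^2 + AV^2) = sqrt(0.53^2 + 0.45^2) = 0.69526973
%GRR = GRR / tol * 100 = 0.69526973 / 10.0 * 100
%GRR = 6.9527

6.9527


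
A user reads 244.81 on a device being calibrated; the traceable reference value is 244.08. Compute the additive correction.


Correction = standard - reading
= 244.08 - 244.81
= -0.7300

-0.7300


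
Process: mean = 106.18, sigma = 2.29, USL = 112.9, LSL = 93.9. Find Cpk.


Cpu = (USL - mean) / (3*sigma) = (112.9 - 106.18) / (3*2.29) = 0.9782
Cpl = (mean - LSL) / (3*sigma) = (106.18 - 93.9) / (3*2.29) = 1.7875
Cpk = min(Cpu, Cpl) = 0.9782

0.9782


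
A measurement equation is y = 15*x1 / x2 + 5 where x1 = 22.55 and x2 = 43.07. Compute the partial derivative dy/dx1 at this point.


y = 15*x1 / x2 + 5
dy/dx1 = 15/x2
Evaluate at x2 = 43.07: c1 = 15 / 43.07
c1 = 0.3483

0.3483


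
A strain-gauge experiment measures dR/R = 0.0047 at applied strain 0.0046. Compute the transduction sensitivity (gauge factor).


GF = (dR/R) / epsilon
= 0.0047 / 0.0046
= 1.0217

1.0217


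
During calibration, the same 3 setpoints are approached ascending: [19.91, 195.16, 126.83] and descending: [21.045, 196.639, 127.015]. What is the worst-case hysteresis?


|19.91 - 21.045| = 1.1350
|195.16 - 196.639| = 1.4790
|126.83 - 127.015| = 0.1850
hysteresis = max(diffs) = 1.4790

1.4790


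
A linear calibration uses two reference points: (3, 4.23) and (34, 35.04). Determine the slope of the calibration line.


slope = (y2 - y1) / (x2 - x1)
= (35.04 - 4.23) / (34 - 3)
= 30.8100 / 31
= 0.9939

0.9939


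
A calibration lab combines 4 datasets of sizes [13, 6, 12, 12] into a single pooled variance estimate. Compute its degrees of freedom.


nu = sum_i (n_i - 1)
nu = ((13 - 1) + (6 - 1) + (12 - 1) + (12 - 1))
nu = 12 + 5 + 11 + 11
nu = 39

39


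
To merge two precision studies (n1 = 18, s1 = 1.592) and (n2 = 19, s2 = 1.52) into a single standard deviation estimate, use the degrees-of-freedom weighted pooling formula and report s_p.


s_p = sqrt(((n1-1)*s1^2 + (n2-1)*s2^2) / (n1+n2-2))
numerator = (18-1)*1.592^2 + (19-1)*1.52^2 = 43.085888 + 41.5872 = 84.673088
denominator = 18 + 19 - 2 = 35
s_p^2 = 84.673088 / 35 = 2.4192311
s_p = sqrt(2.4192311) = 1.5554

1.5554


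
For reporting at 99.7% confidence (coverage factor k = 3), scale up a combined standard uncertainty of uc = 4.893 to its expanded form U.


U = k * uc
U = 3 * 4.893
U = 14.6790

14.6790


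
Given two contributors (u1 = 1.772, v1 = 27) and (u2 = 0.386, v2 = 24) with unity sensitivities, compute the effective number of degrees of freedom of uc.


uc = sqrt(u1^2 + u2^2) = sqrt(1.772^2 + 0.386^2) = 1.8135545
v_eff = uc^4 / (u1^4/v1 + u2^4/v2)
= 1.8135545^4 / (1.772^4/27 + 0.386^4/24)
= 10.817389 / 0.36609164
v_eff = 29.5483

29.5483


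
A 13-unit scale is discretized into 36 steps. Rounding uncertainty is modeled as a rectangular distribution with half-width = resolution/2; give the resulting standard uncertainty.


resolution = range / divisions
resolution = 13 / 36 = 0.36111111
u_res = resolution / (2*sqrt(3))
u_res = 0.36111111 / 3.4641016
u_res = 0.1042

0.1042


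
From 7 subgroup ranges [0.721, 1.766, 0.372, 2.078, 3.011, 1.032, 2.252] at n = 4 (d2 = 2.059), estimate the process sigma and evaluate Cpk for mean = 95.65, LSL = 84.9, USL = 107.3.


R_bar = (0.721 + 1.766 + 0.372 + 2.078 + 3.011 + 1.032 + 2.252) / 7 = 1.6045714
sigma = R_bar / d2 = 1.6045714 / 2.059 = 0.77929645
Cp = (USL - LSL)/(6*sigma) = (107.3 - 84.9)/(6*0.77929645) = 4.7906
Cpu = (107.3 - 95.65)/(3*0.77929645) = 4.9831
Cpl = (95.65 - 84.9)/(3*0.77929645) = 4.5982
Cpk = min(Cpu, Cpl) = 4.5982

4.5982


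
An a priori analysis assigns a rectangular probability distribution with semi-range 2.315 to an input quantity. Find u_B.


u_B = half_width / sqrt(3)
u_B = 2.315 / 1.7320508
u_B = 1.3366

1.3366


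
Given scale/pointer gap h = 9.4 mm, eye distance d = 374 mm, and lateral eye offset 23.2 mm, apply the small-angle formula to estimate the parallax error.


error = h * offset / d
= 9.4 * 23.2 / 374
= 0.5831

0.5831


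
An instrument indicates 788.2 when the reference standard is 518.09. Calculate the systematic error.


Systematic error = measured - true
= 788.2 - 518.09
= 270.1100

270.1100


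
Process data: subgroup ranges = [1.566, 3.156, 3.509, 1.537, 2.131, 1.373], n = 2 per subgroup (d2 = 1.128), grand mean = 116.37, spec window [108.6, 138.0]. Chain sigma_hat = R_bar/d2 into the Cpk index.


R_bar = (1.566 + 3.156 + 3.509 + 1.537 + 2.131 + 1.373) / 6 = 2.212
sigma = R_bar / d2 = 2.212 / 1.128 = 1.9609929
Cp = (USL - LSL)/(6*sigma) = (138.0 - 108.6)/(6*1.9609929) = 2.4987
Cpu = (138.0 - 116.37)/(3*1.9609929) = 3.6767
Cpl = (116.37 - 108.6)/(3*1.9609929) = 1.3208
Cpk = min(Cpu, Cpl) = 1.3208

1.3208


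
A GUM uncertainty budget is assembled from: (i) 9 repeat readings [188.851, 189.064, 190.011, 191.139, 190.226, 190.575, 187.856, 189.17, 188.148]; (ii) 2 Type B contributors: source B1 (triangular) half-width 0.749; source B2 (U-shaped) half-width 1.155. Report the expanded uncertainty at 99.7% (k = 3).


mean = (188.851 + 189.064 + 190.011 + 191.139 + 190.226 + 190.575 + 187.856 + 189.17 + 188.148) / 9 = 189.4488889
s = sqrt(sum((x - mean)^2)/(n-1)) = 1.1100377
u_A = s / sqrt(n) = 1.1100377 / sqrt(9) = 0.37001257
u_B1 = 0.749 / sqrt(6) = 0.30577797
u_B2 = 1.155 / sqrt(2) = 0.81670833
uc = sqrt(0.37001257^2 + 0.30577797^2 + 0.81670833^2) = 0.94732358
U = k * uc = 3 * 0.94732358
U = 2.8420

2.8420


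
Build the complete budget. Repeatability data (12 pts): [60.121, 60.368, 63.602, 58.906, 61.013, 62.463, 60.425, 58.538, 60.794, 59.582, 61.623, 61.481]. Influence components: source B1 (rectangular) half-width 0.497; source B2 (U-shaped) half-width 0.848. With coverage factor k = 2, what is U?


mean = (60.121 + 60.368 + 63.602 + 58.906 + 61.013 + 62.463 + 60.425 + 58.538 + 60.794 + 59.582 + 61.623 + 61.481) / 12 = 60.743
s = sqrt(sum((x - mean)^2)/(n-1)) = 1.4378005
u_A = s / sqrt(n) = 1.4378005 / sqrt(12) = 0.41505725
u_B1 = 0.497 / sqrt(3) = 0.28694308
u_B2 = 0.848 / sqrt(2) = 0.59962655
uc = sqrt(0.41505725^2 + 0.28694308^2 + 0.59962655^2) = 0.78368415
U = k * uc = 2 * 0.78368415
U = 1.5674

1.5674


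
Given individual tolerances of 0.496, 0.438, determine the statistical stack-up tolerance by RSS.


RSS = sqrt(0.496^2 + 0.438^2)
= sqrt(0.43786)
= 0.6617

0.6617


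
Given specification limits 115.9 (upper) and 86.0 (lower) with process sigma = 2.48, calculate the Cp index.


Cp = (USL - LSL) / (6 * sigma)
= (115.9 - 86.0) / (6 * 2.48)
= 29.9000 / 14.8800
= 2.0094

2.0094


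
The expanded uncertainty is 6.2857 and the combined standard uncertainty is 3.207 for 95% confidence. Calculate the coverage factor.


k = U / uc
k = 6.2857 / 3.207
k = 1.96

1.96


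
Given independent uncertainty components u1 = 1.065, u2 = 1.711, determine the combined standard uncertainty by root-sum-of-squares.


uc = sqrt(1.065^2 + 1.711^2)
uc = sqrt(4.061746)
uc = 2.0154

2.0154


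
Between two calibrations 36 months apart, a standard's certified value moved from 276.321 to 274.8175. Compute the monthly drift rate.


rate = (v2 - v1) / months
= (274.8175 - 276.321) / 36
= -1.5035 / 36
= -0.0418

-0.0418


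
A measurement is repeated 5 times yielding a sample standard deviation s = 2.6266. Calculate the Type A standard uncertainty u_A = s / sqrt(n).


u_A = s / sqrt(n)
u_A = 2.6266 / sqrt(5)
u_A = 2.6266 / 2.236068
u_A = 1.1747

1.1747


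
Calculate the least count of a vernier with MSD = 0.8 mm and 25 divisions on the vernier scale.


LC = MSD / n_div
= 0.8 / 25
= 0.0320

0.0320


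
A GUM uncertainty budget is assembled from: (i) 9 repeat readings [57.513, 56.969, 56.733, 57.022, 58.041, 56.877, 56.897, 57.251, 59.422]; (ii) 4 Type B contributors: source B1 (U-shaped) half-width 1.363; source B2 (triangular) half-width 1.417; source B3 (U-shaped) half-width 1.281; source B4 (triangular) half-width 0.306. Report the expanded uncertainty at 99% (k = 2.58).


mean = (57.513 + 56.969 + 56.733 + 57.022 + 58.041 + 56.877 + 56.897 + 57.251 + 59.422) / 9 = 57.41388889
s = sqrt(sum((x - mean)^2)/(n-1)) = 0.85386408
u_A = s / sqrt(n) = 0.85386408 / sqrt(9) = 0.28462136
u_B1 = 1.363 / sqrt(2) = 0.96378654
u_B2 = 1.417 / sqrt(6) = 0.57848783
u_B3 = 1.281 / sqrt(2) = 0.90580379
u_B4 = 0.306 / sqrt(6) = 0.12492398
uc = sqrt(0.28462136^2 + 0.96378654^2 + 0.57848783^2 + 0.90580379^2 + 0.12492398^2) = 1.4766951
U = k * uc = 2.58 * 1.4766951
U = 3.8099

3.8099


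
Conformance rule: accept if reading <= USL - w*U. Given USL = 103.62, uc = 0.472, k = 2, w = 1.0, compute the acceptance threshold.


U = k * uc = 2 * 0.472 = 0.944
guard band g = w * U = 1.0 * 0.944 = 0.944
AL = USL - g = 103.62 - 0.944
AL = 102.6760

102.6760


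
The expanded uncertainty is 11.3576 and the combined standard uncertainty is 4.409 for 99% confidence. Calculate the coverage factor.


k = U / uc
k = 11.3576 / 4.409
k = 2.576

2.576


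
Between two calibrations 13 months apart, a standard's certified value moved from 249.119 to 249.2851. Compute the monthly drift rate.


rate = (v2 - v1) / months
= (249.2851 - 249.119) / 13
= 0.1661 / 13
= 0.0128

0.0128


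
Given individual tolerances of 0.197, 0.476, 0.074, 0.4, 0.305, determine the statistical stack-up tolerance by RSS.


RSS = sqrt(0.197^2 + 0.476^2 + 0.074^2 + 0.4^2 + 0.305^2)
= sqrt(0.523886)
= 0.7238

0.7238


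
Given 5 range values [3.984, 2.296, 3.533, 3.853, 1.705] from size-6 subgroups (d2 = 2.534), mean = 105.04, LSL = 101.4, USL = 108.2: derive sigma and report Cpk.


R_bar = (3.984 + 2.296 + 3.533 + 3.853 + 1.705) / 5 = 3.0742
sigma = R_bar / d2 = 3.0742 / 2.534 = 1.2131807
Cp = (USL - LSL)/(6*sigma) = (108.2 - 101.4)/(6*1.2131807) = 0.9342
Cpu = (108.2 - 105.04)/(3*1.2131807) = 0.8682
Cpl = (105.04 - 101.4)/(3*1.2131807) = 1.0001
Cpk = min(Cpu, Cpl) = 0.8682

0.8682


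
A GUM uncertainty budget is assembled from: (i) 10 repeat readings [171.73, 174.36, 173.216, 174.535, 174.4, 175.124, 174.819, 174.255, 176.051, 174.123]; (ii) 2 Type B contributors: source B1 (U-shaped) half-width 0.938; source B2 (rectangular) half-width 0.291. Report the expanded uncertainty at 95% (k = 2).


mean = (171.73 + 174.36 + 173.216 + 174.535 + 174.4 + 175.124 + 174.819 + 174.255 + 176.051 + 174.123) / 10 = 174.2613
s = sqrt(sum((x - mean)^2)/(n-1)) = 1.1489849
u_A = s / sqrt(n) = 1.1489849 / sqrt(10) = 0.36334093
u_B1 = 0.938 / sqrt(2) = 0.66326616
u_B2 = 0.291 / sqrt(3) = 0.16800893
uc = sqrt(0.36334093^2 + 0.66326616^2 + 0.16800893^2) = 0.77470358
U = k * uc = 2 * 0.77470358
U = 1.5494

1.5494


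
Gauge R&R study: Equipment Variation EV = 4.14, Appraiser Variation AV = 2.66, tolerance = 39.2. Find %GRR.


GRR = sqrt(EV^2 + AV^2) = sqrt(4.14^2 + 2.66^2) = 4.9208942
%GRR = GRR / tol * 100 = 4.9208942 / 39.2 * 100
%GRR = 12.5533

12.5533


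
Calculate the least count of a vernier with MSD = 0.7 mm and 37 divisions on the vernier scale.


LC = MSD / n_div
= 0.7 / 37
= 0.0189

0.0189


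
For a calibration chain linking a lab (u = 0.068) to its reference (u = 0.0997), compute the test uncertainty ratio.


TUR = u_lab / u_ref
= 0.068 / 0.0997
= 0.6820

0.6820


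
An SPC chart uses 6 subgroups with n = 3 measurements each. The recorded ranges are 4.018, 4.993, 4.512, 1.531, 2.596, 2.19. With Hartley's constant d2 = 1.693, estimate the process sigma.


R_bar = (4.018 + 4.993 + 4.512 + 1.531 + 2.596 + 2.19) / 6
R_bar = 19.84 / 6 = 3.3066667
sigma_hat = R_bar / d2 = 3.3066667 / 1.693 = 1.9531

1.9531


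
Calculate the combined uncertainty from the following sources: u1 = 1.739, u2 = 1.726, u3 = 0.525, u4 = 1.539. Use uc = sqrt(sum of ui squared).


uc = sqrt(1.739^2 + 1.726^2 + 0.525^2 + 1.539^2)
uc = sqrt(8.647343)
uc = 2.9406

2.9406


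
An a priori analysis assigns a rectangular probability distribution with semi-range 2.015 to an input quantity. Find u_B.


u_B = half_width / sqrt(3)
u_B = 2.015 / 1.7320508
u_B = 1.1634

1.1634


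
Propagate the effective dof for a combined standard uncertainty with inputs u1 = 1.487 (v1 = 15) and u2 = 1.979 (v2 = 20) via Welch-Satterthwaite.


uc = sqrt(u1^2 + u2^2) = sqrt(1.487^2 + 1.979^2) = 2.475401
v_eff = uc^4 / (u1^4/v1 + u2^4/v2)
= 2.475401^4 / (1.487^4/15 + 1.979^4/20)
= 37.547606 / 1.0928767
v_eff = 34.3567

34.3567


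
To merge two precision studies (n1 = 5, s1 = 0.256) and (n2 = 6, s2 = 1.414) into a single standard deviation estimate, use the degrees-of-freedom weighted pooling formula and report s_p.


s_p = sqrt(((n1-1)*s1^2 + (n2-1)*s2^2) / (n1+n2-2))
numerator = (5-1)*0.256^2 + (6-1)*1.414^2 = 0.262144 + 9.99698 = 10.259124
denominator = 5 + 6 - 2 = 9
s_p^2 = 10.259124 / 9 = 1.1399027
s_p = sqrt(1.1399027) = 1.0677

1.0677


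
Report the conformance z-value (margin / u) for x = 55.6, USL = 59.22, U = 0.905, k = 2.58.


u = U / k = 0.905 / 2.58 = 0.35077519
margin = |USL - x| = |59.22 - 55.6| = 3.62
z = margin / u = 3.62 / 0.35077519
z = 10.3200

10.3200


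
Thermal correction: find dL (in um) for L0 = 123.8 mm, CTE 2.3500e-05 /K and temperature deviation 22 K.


dL = L * alpha * dT
= 123.8 * 2.3500e-05 * 22
= 0.0640046 mm
dL_um = 0.0640046 * 1000 = 64.0046 um

64.0046


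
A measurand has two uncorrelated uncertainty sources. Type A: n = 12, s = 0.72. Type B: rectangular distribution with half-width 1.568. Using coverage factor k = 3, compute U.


u_A = s / sqrt(n) = 0.72 / sqrt(12) = 0.2078461
u_B = half_width / sqrt(3) = 1.568 / sqrt(3) = 0.90528522
uc = sqrt(u_A^2 + u_B^2) = sqrt(0.2078461^2 + 0.90528522^2) = 0.9288387
U = k * uc = 3 * 0.9288387
U = 2.7865

2.7865


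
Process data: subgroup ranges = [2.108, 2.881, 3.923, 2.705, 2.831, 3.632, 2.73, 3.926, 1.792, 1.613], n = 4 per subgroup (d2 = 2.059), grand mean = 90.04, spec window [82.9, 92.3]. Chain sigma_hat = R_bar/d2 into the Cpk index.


R_bar = (2.108 + 2.881 + 3.923 + 2.705 + 2.831 + 3.632 + 2.73 + 3.926 + 1.792 + 1.613) / 10 = 2.8141
sigma = R_bar / d2 = 2.8141 / 2.059 = 1.3667314
Cp = (USL - LSL)/(6*sigma) = (92.3 - 82.9)/(6*1.3667314) = 1.1463
Cpu = (92.3 - 90.04)/(3*1.3667314) = 0.5512
Cpl = (90.04 - 82.9)/(3*1.3667314) = 1.7414
Cpk = min(Cpu, Cpl) = 0.5512

0.5512


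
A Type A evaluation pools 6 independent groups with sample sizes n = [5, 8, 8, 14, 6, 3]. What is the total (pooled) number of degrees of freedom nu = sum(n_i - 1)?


nu = sum_i (n_i - 1)
nu = ((5 - 1) + (8 - 1) + (8 - 1) + (14 - 1) + (6 - 1) + (3 - 1))
nu = 4 + 7 + 7 + 13 + 5 + 2
nu = 38

38


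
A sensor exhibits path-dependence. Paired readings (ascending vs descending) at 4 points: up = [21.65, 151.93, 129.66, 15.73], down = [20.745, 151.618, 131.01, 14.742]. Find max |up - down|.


|21.65 - 20.745| = 0.9050
|151.93 - 151.618| = 0.3120
|129.66 - 131.01| = 1.3500
|15.73 - 14.742| = 0.9880
hysteresis = max(diffs) = 1.3500

1.3500


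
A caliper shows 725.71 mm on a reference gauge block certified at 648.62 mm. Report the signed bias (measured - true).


Systematic error = measured - true
= 725.71 - 648.62
= 77.0900

77.0900


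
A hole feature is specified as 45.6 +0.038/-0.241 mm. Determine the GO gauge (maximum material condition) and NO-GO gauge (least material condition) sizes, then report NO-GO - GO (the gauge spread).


GO = nominal - lower_tol (smallest hole = maximum material condition)
GO = 45.6 - 0.241 = 45.359
NO-GO = nominal + upper_tol (largest hole = least material condition)
NO-GO = 45.6 + 0.038 = 45.638
spread = NO-GO - GO = 45.638 - 45.359 = 0.2790

0.2790


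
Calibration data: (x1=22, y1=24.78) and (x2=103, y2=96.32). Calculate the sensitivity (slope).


slope = (y2 - y1) / (x2 - x1)
= (96.32 - 24.78) / (103 - 22)
= 71.5400 / 81
= 0.8832

0.8832


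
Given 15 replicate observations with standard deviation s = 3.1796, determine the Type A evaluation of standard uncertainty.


u_A = s / sqrt(n)
u_A = 3.1796 / sqrt(15)
u_A = 3.1796 / 3.8729833
u_A = 0.8210

0.8210


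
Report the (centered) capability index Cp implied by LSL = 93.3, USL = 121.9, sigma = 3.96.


Cp = (USL - LSL) / (6 * sigma)
= (121.9 - 93.3) / (6 * 3.96)
= 28.6000 / 23.7600
= 1.2037

1.2037


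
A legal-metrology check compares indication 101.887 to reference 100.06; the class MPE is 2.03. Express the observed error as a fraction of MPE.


e = indication - reference = 101.887 - 100.06 = 1.8270
|e| = 1.8270
ratio = |e| / MPE = 1.8270 / 2.03
ratio = 0.9000

0.9000


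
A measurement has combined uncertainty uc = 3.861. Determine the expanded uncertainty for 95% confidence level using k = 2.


U = k * uc
U = 2 * 3.861
U = 7.7220

7.7220


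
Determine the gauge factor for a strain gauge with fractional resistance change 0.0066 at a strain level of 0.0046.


GF = (dR/R) / epsilon
= 0.0066 / 0.0046
= 1.4348

1.4348


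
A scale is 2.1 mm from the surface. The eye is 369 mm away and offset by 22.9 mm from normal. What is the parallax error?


error = h * offset / d
= 2.1 * 22.9 / 369
= 0.1303

0.1303


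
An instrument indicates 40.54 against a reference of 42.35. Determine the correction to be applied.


Correction = standard - reading
= 42.35 - 40.54
= 1.8100

1.8100


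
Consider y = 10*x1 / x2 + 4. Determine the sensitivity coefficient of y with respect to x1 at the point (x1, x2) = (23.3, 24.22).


y = 10*x1 / x2 + 4
dy/dx1 = 10/x2
Evaluate at x2 = 24.22: c1 = 10 / 24.22
c1 = 0.4129

0.4129


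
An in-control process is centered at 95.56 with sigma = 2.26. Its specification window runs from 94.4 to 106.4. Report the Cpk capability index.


Cpu = (USL - mean) / (3*sigma) = (106.4 - 95.56) / (3*2.26) = 1.5988
Cpl = (mean - LSL) / (3*sigma) = (95.56 - 94.4) / (3*2.26) = 0.1711
Cpk = min(Cpu, Cpl) = 0.1711

0.1711


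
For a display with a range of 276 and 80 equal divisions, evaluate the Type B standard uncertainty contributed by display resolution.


resolution = range / divisions
resolution = 276 / 80 = 3.45
u_res = resolution / (2*sqrt(3))
u_res = 3.45 / 3.4641016
u_res = 0.9959

0.9959


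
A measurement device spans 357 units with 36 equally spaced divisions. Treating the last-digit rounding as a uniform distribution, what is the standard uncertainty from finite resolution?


resolution = range / divisions
resolution = 357 / 36 = 9.9166667
u_res = resolution / (2*sqrt(3))
u_res = 9.9166667 / 3.4641016
u_res = 2.8627

2.8627


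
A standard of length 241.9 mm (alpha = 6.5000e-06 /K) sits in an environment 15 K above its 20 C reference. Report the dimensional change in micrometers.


dL = L * alpha * dT
= 241.9 * 6.5000e-06 * 15
= 0.0235852 mm
dL_um = 0.0235852 * 1000 = 23.5852 um

23.5852


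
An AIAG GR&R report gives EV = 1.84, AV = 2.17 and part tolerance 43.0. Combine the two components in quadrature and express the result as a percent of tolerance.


GRR = sqrt(EV^2 + AV^2) = sqrt(1.84^2 + 2.17^2) = 2.8450835
%GRR = GRR / tol * 100 = 2.8450835 / 43.0 * 100
%GRR = 6.6165

6.6165


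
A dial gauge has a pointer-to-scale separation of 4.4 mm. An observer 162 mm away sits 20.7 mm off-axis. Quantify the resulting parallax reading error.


error = h * offset / d
= 4.4 * 20.7 / 162
= 0.5622

0.5622


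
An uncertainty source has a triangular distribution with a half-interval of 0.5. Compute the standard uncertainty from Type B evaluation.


u_B = half_width / sqrt(6)
u_B = 0.5 / 2.4494897
u_B = 0.2041

0.2041


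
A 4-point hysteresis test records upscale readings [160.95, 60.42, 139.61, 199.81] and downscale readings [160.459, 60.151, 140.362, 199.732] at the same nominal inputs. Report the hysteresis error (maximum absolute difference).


|160.95 - 160.459| = 0.4910
|60.42 - 60.151| = 0.2690
|139.61 - 140.362| = 0.7520
|199.81 - 199.732| = 0.0780
hysteresis = max(diffs) = 0.7520

0.7520


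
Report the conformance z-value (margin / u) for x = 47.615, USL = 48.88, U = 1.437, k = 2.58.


u = U / k = 1.437 / 2.58 = 0.55697674
margin = |USL - x| = |48.88 - 47.615| = 1.265
z = margin / u = 1.265 / 0.55697674
z = 2.2712

2.2712


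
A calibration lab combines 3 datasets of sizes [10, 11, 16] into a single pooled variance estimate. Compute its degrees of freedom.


nu = sum_i (n_i - 1)
nu = ((10 - 1) + (11 - 1) + (16 - 1))
nu = 9 + 10 + 15
nu = 34

34


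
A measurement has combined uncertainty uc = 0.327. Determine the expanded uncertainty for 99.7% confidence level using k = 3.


U = k * uc
U = 3 * 0.327
U = 0.9810

0.9810


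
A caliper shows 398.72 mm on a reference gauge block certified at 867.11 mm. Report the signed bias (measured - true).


Systematic error = measured - true
= 398.72 - 867.11
= -468.3900

-468.3900


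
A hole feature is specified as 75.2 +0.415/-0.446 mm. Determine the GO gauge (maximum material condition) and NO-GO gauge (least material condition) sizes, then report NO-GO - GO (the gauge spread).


GO = nominal - lower_tol (smallest hole = maximum material condition)
GO = 75.2 - 0.446 = 74.754
NO-GO = nominal + upper_tol (largest hole = least material condition)
NO-GO = 75.2 + 0.415 = 75.615
spread = NO-GO - GO = 75.615 - 74.754 = 0.8610

0.8610


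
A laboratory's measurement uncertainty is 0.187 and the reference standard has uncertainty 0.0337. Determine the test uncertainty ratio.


TUR = u_lab / u_ref
= 0.187 / 0.0337
= 5.5490

5.5490


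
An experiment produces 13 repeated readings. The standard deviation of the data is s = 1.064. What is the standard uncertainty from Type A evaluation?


u_A = s / sqrt(n)
u_A = 1.064 / sqrt(13)
u_A = 1.064 / 3.6055513
u_A = 0.2951

0.2951


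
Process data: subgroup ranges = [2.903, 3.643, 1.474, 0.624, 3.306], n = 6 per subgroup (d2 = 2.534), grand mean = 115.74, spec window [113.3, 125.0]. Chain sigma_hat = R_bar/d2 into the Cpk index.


R_bar = (2.903 + 3.643 + 1.474 + 0.624 + 3.306) / 5 = 2.39
sigma = R_bar / d2 = 2.39 / 2.534 = 0.94317285
Cp = (USL - LSL)/(6*sigma) = (125.0 - 113.3)/(6*0.94317285) = 2.0675
Cpu = (125.0 - 115.74)/(3*0.94317285) = 3.2726
Cpl = (115.74 - 113.3)/(3*0.94317285) = 0.8623
Cpk = min(Cpu, Cpl) = 0.8623

0.8623


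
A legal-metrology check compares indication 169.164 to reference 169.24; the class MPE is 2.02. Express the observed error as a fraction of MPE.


e = indication - reference = 169.164 - 169.24 = -0.0760
|e| = 0.0760
ratio = |e| / MPE = 0.0760 / 2.02
ratio = 0.0376

0.0376


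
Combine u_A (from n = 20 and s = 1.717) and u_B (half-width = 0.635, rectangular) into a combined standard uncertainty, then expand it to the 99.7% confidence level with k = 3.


u_A = s / sqrt(n) = 1.717 / sqrt(20) = 0.38393287
u_B = half_width / sqrt(3) = 0.635 / sqrt(3) = 0.36661742
uc = sqrt(u_A^2 + u_B^2) = sqrt(0.38393287^2 + 0.36661742^2) = 0.53086042
U = k * uc = 3 * 0.53086042
U = 1.5926

1.5926


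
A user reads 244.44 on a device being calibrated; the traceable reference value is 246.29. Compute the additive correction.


Correction = standard - reading
= 246.29 - 244.44
= 1.8500

1.8500


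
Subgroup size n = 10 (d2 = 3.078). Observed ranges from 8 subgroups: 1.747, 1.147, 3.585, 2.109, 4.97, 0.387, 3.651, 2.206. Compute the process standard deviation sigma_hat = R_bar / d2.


R_bar = (1.747 + 1.147 + 3.585 + 2.109 + 4.97 + 0.387 + 3.651 + 2.206) / 8
R_bar = 19.802 / 8 = 2.47525
sigma_hat = R_bar / d2 = 2.47525 / 3.078 = 0.8042

0.8042


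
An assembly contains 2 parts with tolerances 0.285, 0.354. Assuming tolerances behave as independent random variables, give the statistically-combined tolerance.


RSS = sqrt(0.285^2 + 0.354^2)
= sqrt(0.206541)
= 0.4545

0.4545


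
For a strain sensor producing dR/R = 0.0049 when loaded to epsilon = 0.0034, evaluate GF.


GF = (dR/R) / epsilon
= 0.0049 / 0.0034
= 1.4412

1.4412


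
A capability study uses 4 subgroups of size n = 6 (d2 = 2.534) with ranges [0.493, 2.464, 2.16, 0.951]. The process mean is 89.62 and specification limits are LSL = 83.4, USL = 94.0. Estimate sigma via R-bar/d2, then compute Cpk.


R_bar = (0.493 + 2.464 + 2.16 + 0.951) / 4 = 1.517
sigma = R_bar / d2 = 1.517 / 2.534 = 0.59865825
Cp = (USL - LSL)/(6*sigma) = (94.0 - 83.4)/(6*0.59865825) = 2.9510
Cpu = (94.0 - 89.62)/(3*0.59865825) = 2.4388
Cpl = (89.62 - 83.4)/(3*0.59865825) = 3.4633
Cpk = min(Cpu, Cpl) = 2.4388

2.4388


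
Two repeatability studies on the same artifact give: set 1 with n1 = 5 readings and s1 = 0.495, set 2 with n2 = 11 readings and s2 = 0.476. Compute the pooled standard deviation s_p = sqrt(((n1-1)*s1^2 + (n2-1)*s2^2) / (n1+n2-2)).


s_p = sqrt(((n1-1)*s1^2 + (n2-1)*s2^2) / (n1+n2-2))
numerator = (5-1)*0.495^2 + (11-1)*0.476^2 = 0.9801 + 2.26576 = 3.24586
denominator = 5 + 11 - 2 = 14
s_p^2 = 3.24586 / 14 = 0.23184714
s_p = sqrt(0.23184714) = 0.4815

0.4815


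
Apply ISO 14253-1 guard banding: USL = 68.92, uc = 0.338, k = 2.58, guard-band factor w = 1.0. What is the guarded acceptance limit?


U = k * uc = 2.58 * 0.338 = 0.87204
guard band g = w * U = 1.0 * 0.87204 = 0.87204
AL = USL - g = 68.92 - 0.87204
AL = 68.0480

68.0480


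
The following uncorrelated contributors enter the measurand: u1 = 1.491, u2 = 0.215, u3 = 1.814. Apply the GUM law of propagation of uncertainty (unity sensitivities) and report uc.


uc = sqrt(1.491^2 + 0.215^2 + 1.814^2)
uc = sqrt(5.559902)
uc = 2.3579

2.3579


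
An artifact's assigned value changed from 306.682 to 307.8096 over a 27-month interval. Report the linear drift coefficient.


rate = (v2 - v1) / months
= (307.8096 - 306.682) / 27
= 1.1276 / 27
= 0.0418

0.0418


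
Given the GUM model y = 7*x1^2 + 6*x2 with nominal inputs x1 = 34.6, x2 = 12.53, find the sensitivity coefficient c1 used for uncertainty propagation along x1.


y = 7*x1^2 + 6*x2
dy/dx1 = 2*7*x1
Evaluate at x1 = 34.6: c1 = 14 * 34.6
c1 = 484.4000

484.4000


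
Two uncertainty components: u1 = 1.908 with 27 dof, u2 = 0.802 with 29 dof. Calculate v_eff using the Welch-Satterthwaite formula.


uc = sqrt(u1^2 + u2^2) = sqrt(1.908^2 + 0.802^2) = 2.0697024
v_eff = uc^4 / (u1^4/v1 + u2^4/v2)
= 2.0697024^4 / (1.908^4/27 + 0.802^4/29)
= 18.349812 / 0.50511695
v_eff = 36.3278

36.3278


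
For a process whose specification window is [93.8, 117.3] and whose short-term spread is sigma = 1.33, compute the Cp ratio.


Cp = (USL - LSL) / (6 * sigma)
= (117.3 - 93.8) / (6 * 1.33)
= 23.5000 / 7.9800
= 2.9449

2.9449


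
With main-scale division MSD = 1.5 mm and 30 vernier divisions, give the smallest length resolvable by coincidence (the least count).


LC = MSD / n_div
= 1.5 / 30
= 0.0500

0.0500


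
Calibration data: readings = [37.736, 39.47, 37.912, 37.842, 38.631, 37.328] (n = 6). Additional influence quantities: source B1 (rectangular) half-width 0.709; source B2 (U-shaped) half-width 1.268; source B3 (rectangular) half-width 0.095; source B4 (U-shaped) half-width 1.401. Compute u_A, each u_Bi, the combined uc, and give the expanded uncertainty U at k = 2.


mean = (37.736 + 39.47 + 37.912 + 37.842 + 38.631 + 37.328) / 6 = 38.15316667
s = sqrt(sum((x - mean)^2)/(n-1)) = 0.77101087
u_A = s / sqrt(n) = 0.77101087 / sqrt(6) = 0.31476387
u_B1 = 0.709 / sqrt(3) = 0.40934134
u_B2 = 1.268 / sqrt(2) = 0.8966114
u_B3 = 0.095 / sqrt(3) = 0.054848276
u_B4 = 1.401 / sqrt(2) = 0.9906566
uc = sqrt(0.31476387^2 + 0.40934134^2 + 0.8966114^2 + 0.054848276^2 + 0.9906566^2) = 1.4335123
U = k * uc = 2 * 1.4335123
U = 2.8670

2.8670


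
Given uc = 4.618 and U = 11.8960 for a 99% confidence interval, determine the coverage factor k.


k = U / uc
k = 11.8960 / 4.618
k = 2.576

2.576


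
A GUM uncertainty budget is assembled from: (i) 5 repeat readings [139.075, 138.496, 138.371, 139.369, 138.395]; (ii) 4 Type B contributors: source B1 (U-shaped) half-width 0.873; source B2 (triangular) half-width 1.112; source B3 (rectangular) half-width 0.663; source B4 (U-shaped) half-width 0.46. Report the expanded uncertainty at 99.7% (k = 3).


mean = (139.075 + 138.496 + 138.371 + 139.369 + 138.395) / 5 = 138.7412
s = sqrt(sum((x - mean)^2)/(n-1)) = 0.4534812
u_A = s / sqrt(n) = 0.4534812 / sqrt(5) = 0.20280296
u_B1 = 0.873 / sqrt(2) = 0.61730422
u_B2 = 1.112 / sqrt(6) = 0.4539721
u_B3 = 0.663 / sqrt(3) = 0.38278323
u_B4 = 0.46 / sqrt(2) = 0.32526912
uc = sqrt(0.20280296^2 + 0.61730422^2 + 0.4539721^2 + 0.38278323^2 + 0.32526912^2) = 0.93840674
U = k * uc = 3 * 0.93840674
U = 2.8152

2.8152


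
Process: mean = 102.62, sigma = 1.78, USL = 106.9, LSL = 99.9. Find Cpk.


Cpu = (USL - mean) / (3*sigma) = (106.9 - 102.62) / (3*1.78) = 0.8015
Cpl = (mean - LSL) / (3*sigma) = (102.62 - 99.9) / (3*1.78) = 0.5094
Cpk = min(Cpu, Cpl) = 0.5094

0.5094


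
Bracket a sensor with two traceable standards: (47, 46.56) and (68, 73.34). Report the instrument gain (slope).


slope = (y2 - y1) / (x2 - x1)
= (73.34 - 46.56) / (68 - 47)
= 26.7800 / 21
= 1.2752

1.2752


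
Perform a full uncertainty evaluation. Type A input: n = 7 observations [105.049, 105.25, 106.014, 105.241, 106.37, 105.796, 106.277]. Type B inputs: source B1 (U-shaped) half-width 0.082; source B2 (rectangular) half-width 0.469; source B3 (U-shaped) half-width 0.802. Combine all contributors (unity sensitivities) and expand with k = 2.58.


mean = (105.049 + 105.25 + 106.014 + 105.241 + 106.37 + 105.796 + 106.277) / 7 = 105.7138571
s = sqrt(sum((x - mean)^2)/(n-1)) = 0.5362336
u_A = s / sqrt(n) = 0.5362336 / sqrt(7) = 0.20267725
u_B1 = 0.082 / sqrt(2) = 0.057982756
u_B2 = 0.469 / sqrt(3) = 0.27077728
u_B3 = 0.802 / sqrt(2) = 0.56709964
uc = sqrt(0.20267725^2 + 0.057982756^2 + 0.27077728^2 + 0.56709964^2) = 0.66284418
U = k * uc = 2.58 * 0.66284418
U = 1.7101

1.7101


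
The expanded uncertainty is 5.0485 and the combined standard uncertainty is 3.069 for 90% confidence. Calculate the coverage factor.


k = U / uc
k = 5.0485 / 3.069
k = 1.645

1.645


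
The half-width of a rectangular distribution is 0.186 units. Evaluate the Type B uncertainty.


u_B = half_width / sqrt(3)
u_B = 0.186 / 1.7320508
u_B = 0.1074

0.1074


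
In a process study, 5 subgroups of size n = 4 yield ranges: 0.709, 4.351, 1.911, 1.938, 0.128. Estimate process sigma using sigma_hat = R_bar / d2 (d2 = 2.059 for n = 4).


R_bar = (0.709 + 4.351 + 1.911 + 1.938 + 0.128) / 5
R_bar = 9.037 / 5 = 1.8074
sigma_hat = R_bar / d2 = 1.8074 / 2.059 = 0.8778

0.8778


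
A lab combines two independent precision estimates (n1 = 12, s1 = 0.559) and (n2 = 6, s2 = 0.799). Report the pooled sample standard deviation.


s_p = sqrt(((n1-1)*s1^2 + (n2-1)*s2^2) / (n1+n2-2))
numerator = (12-1)*0.559^2 + (6-1)*0.799^2 = 3.437291 + 3.192005 = 6.629296
denominator = 12 + 6 - 2 = 16
s_p^2 = 6.629296 / 16 = 0.414331
s_p = sqrt(0.414331) = 0.6437

0.6437


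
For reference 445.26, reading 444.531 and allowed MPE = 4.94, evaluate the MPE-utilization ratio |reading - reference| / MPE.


e = indication - reference = 444.531 - 445.26 = -0.7290
|e| = 0.7290
ratio = |e| / MPE = 0.7290 / 4.94
ratio = 0.1476

0.1476


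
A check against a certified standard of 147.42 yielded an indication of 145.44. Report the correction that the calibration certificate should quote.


Correction = standard - reading
= 147.42 - 145.44
= 1.9800

1.9800


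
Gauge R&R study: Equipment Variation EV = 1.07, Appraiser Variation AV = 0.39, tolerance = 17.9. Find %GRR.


GRR = sqrt(EV^2 + AV^2) = sqrt(1.07^2 + 0.39^2) = 1.1388591
%GRR = GRR / tol * 100 = 1.1388591 / 17.9 * 100
%GRR = 6.3623

6.3623


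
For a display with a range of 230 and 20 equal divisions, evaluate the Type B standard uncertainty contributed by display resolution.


resolution = range / divisions
resolution = 230 / 20 = 11.5
u_res = resolution / (2*sqrt(3))
u_res = 11.5 / 3.4641016
u_res = 3.3198

3.3198


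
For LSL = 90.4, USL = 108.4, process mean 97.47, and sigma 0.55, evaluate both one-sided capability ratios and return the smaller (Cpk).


Cpu = (USL - mean) / (3*sigma) = (108.4 - 97.47) / (3*0.55) = 6.6242
Cpl = (mean - LSL) / (3*sigma) = (97.47 - 90.4) / (3*0.55) = 4.2848
Cpk = min(Cpu, Cpl) = 4.2848

4.2848


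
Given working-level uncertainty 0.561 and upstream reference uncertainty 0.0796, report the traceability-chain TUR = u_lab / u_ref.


TUR = u_lab / u_ref
= 0.561 / 0.0796
= 7.0477

7.0477


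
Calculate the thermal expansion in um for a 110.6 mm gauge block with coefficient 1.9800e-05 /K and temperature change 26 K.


dL = L * alpha * dT
= 110.6 * 1.9800e-05 * 26
= 0.0569369 mm
dL_um = 0.0569369 * 1000 = 56.9369 um

56.9369


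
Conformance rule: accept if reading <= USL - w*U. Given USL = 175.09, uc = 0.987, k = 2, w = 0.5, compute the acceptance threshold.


U = k * uc = 2 * 0.987 = 1.974
guard band g = w * U = 0.5 * 1.974 = 0.987
AL = USL - g = 175.09 - 0.987
AL = 174.1030

174.1030


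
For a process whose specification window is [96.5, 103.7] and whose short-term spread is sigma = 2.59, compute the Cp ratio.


Cp = (USL - LSL) / (6 * sigma)
= (103.7 - 96.5) / (6 * 2.59)
= 7.2000 / 15.5400
= 0.4633

0.4633


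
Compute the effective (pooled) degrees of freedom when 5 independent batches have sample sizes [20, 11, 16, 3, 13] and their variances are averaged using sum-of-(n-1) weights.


nu = sum_i (n_i - 1)
nu = ((20 - 1) + (11 - 1) + (16 - 1) + (3 - 1) + (13 - 1))
nu = 19 + 10 + 15 + 2 + 12
nu = 58

58


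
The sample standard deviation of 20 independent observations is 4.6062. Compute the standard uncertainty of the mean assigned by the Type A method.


u_A = s / sqrt(n)
u_A = 4.6062 / sqrt(20)
u_A = 4.6062 / 4.472136
u_A = 1.0300

1.0300


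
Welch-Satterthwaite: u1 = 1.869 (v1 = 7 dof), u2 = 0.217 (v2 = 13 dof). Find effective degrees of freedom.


uc = sqrt(u1^2 + u2^2) = sqrt(1.869^2 + 0.217^2) = 1.8815552
v_eff = uc^4 / (u1^4/v1 + u2^4/v2)
= 1.8815552^4 / (1.869^4/7 + 0.217^4/13)
= 12.53337 / 1.7433382
v_eff = 7.1893

7.1893


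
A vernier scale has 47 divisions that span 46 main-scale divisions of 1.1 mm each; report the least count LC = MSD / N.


LC = MSD / n_div
= 1.1 / 47
= 0.0234

0.0234


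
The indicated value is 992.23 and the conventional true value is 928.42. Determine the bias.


Systematic error = measured - true
= 992.23 - 928.42
= 63.8100

63.8100


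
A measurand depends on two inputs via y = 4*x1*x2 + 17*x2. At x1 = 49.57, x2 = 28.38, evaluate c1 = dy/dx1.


y = 4*x1*x2 + 17*x2
dy/dx1 = 4*x2
Evaluate at x2 = 28.38: c1 = 4 * 28.38
c1 = 113.5200

113.5200


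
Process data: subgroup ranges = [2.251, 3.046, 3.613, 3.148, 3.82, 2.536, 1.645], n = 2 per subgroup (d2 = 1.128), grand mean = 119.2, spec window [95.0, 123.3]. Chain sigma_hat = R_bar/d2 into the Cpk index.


R_bar = (2.251 + 3.046 + 3.613 + 3.148 + 3.82 + 2.536 + 1.645) / 7 = 2.8655714
sigma = R_bar / d2 = 2.8655714 / 1.128 = 2.5404002
Cp = (USL - LSL)/(6*sigma) = (123.3 - 95.0)/(6*2.5404002) = 1.8567
Cpu = (123.3 - 119.2)/(3*2.5404002) = 0.5380
Cpl = (119.2 - 95.0)/(3*2.5404002) = 3.1754
Cpk = min(Cpu, Cpl) = 0.5380

0.5380


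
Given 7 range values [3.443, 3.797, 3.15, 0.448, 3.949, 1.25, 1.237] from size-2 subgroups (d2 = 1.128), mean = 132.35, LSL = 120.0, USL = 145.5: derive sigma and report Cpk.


R_bar = (3.443 + 3.797 + 3.15 + 0.448 + 3.949 + 1.25 + 1.237) / 7 = 2.4677143
sigma = R_bar / d2 = 2.4677143 / 1.128 = 2.18769
Cp = (USL - LSL)/(6*sigma) = (145.5 - 120.0)/(6*2.18769) = 1.9427
Cpu = (145.5 - 132.35)/(3*2.18769) = 2.0036
Cpl = (132.35 - 120.0)/(3*2.18769) = 1.8817
Cpk = min(Cpu, Cpl) = 1.8817

1.8817
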